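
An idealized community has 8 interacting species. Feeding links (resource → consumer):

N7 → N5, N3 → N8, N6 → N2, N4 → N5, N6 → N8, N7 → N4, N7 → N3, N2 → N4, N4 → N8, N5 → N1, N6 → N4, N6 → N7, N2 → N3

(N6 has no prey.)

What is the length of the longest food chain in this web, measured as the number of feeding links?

4 links

One longest chain: N6 → N2 → N4 → N5 → N1.
It has 5 species and 4 links.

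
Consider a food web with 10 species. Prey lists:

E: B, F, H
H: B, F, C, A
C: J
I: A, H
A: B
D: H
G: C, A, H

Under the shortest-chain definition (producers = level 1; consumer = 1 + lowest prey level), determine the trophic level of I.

Trophic level 3

B is a producer → level 1.
A eats B → level 2.
I eats A → level 3.
No prey of I is below level 2, so 3 is the minimum.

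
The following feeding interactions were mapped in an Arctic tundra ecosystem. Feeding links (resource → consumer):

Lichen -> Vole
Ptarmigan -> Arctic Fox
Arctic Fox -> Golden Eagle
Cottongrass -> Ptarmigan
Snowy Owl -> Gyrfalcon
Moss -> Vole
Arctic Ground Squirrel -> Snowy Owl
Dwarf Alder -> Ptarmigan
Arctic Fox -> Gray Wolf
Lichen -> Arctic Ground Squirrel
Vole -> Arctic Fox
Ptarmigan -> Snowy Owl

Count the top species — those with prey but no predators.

3

Top species (has prey, but nothing eats it): Gyrfalcon, Gray Wolf, Golden Eagle.
Count: 3.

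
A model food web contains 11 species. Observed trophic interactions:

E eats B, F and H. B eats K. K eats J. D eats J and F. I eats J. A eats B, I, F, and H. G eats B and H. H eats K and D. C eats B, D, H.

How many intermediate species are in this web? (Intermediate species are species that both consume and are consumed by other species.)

Intermediate species (has both prey and predators): D, K, I, H, B.
Count: 5.

5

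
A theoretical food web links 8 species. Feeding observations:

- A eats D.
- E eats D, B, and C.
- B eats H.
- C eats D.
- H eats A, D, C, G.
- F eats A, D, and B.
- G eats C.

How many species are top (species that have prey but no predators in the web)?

2

Top species (has prey, but nothing eats it): F, E.
Count: 2.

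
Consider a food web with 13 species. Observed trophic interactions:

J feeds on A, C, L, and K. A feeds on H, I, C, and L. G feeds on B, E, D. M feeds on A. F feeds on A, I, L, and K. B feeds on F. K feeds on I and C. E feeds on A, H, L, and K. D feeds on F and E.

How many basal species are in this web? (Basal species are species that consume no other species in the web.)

Basal species (no prey listed): H, L, I, C.
Count: 4.

4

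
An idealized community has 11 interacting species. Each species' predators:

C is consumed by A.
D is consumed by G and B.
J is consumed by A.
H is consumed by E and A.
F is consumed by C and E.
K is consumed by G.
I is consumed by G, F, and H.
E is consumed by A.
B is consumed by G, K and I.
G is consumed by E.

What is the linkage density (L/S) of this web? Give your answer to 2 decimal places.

L/S = 1.55

There are L = 17 links among S = 11 species.
L/S = 17/11 = 1.5455 ≈ 1.55.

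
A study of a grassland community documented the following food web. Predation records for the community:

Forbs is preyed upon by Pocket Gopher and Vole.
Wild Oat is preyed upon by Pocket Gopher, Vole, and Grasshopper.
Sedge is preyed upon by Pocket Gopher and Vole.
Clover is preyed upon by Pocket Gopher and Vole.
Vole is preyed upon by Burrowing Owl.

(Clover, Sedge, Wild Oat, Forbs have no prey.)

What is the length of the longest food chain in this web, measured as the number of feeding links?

2 links

One longest chain: Clover → Vole → Burrowing Owl.
It has 3 species and 2 links.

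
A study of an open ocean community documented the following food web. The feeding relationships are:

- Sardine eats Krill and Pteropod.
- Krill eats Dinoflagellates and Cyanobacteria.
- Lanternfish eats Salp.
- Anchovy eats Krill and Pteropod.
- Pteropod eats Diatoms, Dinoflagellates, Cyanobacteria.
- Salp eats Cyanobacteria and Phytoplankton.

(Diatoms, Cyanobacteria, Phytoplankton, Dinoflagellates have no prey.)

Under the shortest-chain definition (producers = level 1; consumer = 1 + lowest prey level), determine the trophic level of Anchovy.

Trophic level 3

Diatoms is a producer → level 1.
Pteropod eats Diatoms → level 2.
Anchovy eats Pteropod → level 3.
No prey of Anchovy is below level 2, so 3 is the minimum.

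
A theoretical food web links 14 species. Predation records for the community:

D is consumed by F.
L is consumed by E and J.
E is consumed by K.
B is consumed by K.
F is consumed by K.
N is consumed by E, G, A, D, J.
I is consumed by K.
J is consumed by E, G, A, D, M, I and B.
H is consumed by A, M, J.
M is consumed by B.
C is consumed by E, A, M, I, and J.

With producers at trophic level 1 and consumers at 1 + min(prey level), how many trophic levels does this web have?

3

Producers (level 1): C, L, H, N.
Following each consumer down to its lowest-level prey: C → J → B (levels 1 through 3).
All prey of B (J 2, M 2) are at level 2 or above, so B is at level 1 + 2 = 3.
Every consumer has at least one prey at level 2 or below, so none exceeds level 3.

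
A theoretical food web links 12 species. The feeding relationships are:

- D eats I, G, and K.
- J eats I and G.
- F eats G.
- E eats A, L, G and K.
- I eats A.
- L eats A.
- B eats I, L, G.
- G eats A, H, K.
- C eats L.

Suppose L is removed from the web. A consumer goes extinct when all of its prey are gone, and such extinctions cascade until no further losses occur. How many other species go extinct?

1

Remove L.
Round 1: C (all prey gone) → extinct.
No further losses. Total secondary extinctions: 1.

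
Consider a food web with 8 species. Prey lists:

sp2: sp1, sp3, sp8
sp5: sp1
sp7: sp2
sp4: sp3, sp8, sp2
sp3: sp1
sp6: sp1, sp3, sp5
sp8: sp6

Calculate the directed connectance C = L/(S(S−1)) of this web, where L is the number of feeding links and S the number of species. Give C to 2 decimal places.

The web has S = 8 species and L = 13 feeding links.
C = L / (S(S−1)) = 13 / 56 = 0.2321 ≈ 0.23.

C = 0.23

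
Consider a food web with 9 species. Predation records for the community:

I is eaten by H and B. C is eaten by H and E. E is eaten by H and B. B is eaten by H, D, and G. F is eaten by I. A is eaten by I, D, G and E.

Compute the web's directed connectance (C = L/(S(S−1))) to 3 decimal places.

The web has S = 9 species and L = 14 feeding links.
C = L / (S(S−1)) = 14 / 72 = 0.1944 ≈ 0.194.

C = 0.194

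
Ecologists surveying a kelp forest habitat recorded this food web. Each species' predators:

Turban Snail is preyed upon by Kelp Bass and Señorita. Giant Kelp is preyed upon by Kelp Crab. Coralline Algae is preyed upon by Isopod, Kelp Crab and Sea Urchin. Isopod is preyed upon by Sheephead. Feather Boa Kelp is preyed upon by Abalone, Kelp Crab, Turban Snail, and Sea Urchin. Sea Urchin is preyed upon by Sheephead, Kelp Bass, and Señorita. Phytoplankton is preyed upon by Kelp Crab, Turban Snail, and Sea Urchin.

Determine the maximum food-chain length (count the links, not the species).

One longest chain: Feather Boa Kelp → Sea Urchin → Señorita.
It has 3 species and 2 links.

2 links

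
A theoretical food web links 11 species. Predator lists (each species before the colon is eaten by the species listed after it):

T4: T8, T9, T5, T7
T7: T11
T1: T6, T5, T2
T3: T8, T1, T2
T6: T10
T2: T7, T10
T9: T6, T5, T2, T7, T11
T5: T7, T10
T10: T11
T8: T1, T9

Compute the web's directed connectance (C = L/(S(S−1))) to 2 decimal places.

The web has S = 11 species and L = 24 feeding links.
C = L / (S(S−1)) = 24 / 110 = 0.2182 ≈ 0.22.

C = 0.22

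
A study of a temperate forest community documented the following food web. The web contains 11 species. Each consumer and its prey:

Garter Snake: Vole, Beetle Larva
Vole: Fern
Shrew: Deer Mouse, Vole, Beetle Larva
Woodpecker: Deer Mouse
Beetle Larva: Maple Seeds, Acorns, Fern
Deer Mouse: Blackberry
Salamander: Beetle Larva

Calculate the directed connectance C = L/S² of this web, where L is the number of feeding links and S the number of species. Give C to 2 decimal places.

C = 0.10

The web has S = 11 species and L = 12 feeding links.
C = L / S² = 12 / 121 = 0.0992 ≈ 0.10.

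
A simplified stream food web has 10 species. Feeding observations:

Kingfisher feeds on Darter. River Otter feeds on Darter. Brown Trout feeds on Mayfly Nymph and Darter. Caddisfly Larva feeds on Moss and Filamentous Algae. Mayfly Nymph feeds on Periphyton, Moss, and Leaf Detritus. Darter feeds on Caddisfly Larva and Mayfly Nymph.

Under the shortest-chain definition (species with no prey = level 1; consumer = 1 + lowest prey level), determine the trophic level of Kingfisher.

Trophic level 4

Moss has no prey (basal) → level 1.
Caddisfly Larva eats Moss → level 2.
Darter eats Caddisfly Larva → level 3.
Kingfisher eats Darter → level 4.
No prey of Kingfisher is below level 3, so 4 is the minimum.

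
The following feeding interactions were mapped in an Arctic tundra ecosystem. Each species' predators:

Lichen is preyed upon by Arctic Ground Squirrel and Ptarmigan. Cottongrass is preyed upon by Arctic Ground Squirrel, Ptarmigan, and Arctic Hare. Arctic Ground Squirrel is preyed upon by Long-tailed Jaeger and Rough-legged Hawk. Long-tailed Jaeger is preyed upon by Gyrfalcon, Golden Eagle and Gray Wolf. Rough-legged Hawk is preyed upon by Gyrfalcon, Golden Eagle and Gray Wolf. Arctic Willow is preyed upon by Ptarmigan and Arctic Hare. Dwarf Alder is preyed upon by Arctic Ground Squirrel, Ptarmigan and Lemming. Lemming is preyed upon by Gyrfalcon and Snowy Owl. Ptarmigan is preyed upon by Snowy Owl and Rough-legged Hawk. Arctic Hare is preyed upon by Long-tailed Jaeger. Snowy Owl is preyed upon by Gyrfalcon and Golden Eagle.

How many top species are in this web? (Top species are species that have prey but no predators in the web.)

3

Top species (has prey, but nothing eats it): Golden Eagle, Gyrfalcon, Gray Wolf.
Count: 3.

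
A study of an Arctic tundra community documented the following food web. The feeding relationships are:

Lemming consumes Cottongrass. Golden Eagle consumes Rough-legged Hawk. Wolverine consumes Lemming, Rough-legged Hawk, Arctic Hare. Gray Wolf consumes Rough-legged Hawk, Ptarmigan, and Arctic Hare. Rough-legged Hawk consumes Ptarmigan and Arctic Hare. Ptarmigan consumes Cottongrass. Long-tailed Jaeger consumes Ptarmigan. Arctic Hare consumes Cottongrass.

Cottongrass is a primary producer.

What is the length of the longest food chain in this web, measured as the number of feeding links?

3 links

One longest chain: Cottongrass → Arctic Hare → Rough-legged Hawk → Gray Wolf.
It has 4 species and 3 links.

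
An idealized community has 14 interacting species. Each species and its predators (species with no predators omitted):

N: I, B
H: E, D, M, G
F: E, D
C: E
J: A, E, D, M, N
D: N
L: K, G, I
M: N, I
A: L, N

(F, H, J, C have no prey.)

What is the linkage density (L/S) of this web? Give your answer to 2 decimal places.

L/S = 1.57

There are L = 22 links among S = 14 species.
L/S = 22/14 = 1.5714 ≈ 1.57.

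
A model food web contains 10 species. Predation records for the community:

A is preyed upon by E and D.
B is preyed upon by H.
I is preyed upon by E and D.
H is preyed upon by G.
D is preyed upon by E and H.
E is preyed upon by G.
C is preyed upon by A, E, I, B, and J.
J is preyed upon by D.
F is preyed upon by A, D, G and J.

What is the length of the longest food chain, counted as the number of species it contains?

5 species

One longest chain: C → A → D → H → G.
It has 5 species and 4 links.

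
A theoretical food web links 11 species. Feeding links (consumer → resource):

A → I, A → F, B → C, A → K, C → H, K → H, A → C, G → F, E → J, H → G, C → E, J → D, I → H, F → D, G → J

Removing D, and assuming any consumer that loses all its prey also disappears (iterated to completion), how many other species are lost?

Remove D.
Round 1: J (all prey gone), F (all prey gone) → extinct.
Round 2: G (all prey gone), E (all prey gone) → extinct.
Round 3: H (all prey gone) → extinct.
Round 4: K (all prey gone), C (all prey gone), I (all prey gone) → extinct.
Round 5: A (all prey gone), B (all prey gone) → extinct.
No further losses. Total secondary extinctions: 10.

10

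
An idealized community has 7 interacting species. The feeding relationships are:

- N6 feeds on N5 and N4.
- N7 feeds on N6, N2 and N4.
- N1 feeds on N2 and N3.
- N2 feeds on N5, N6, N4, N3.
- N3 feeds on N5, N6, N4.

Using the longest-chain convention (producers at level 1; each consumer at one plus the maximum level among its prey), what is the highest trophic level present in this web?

Producers (level 1): N4, N5.
N4 → N6 → N3 → N2 → N1 gives N1 level 5.
No species has a prey at level 5, so no species reaches level 6.

5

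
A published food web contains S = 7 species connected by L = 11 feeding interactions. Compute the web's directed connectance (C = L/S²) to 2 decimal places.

C = 0.22

The web has S = 7 species and L = 11 feeding links.
C = L / S² = 11 / 49 = 0.2245 ≈ 0.22.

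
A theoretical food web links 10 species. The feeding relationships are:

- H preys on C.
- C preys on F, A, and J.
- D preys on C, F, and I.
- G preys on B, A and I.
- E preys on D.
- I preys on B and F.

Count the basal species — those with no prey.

Basal species (no prey listed): J, A, B, F.
Count: 4.

4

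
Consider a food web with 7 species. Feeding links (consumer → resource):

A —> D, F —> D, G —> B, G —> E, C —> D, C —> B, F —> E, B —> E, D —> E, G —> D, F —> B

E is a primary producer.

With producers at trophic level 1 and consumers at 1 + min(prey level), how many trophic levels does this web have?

Producers (level 1): E.
Following each consumer down to its lowest-level prey: E → D → A (levels 1 through 3).
All prey of A (D 2) are at level 2 or above, so A is at level 1 + 2 = 3.
Every consumer has at least one prey at level 2 or below, so none exceeds level 3.

3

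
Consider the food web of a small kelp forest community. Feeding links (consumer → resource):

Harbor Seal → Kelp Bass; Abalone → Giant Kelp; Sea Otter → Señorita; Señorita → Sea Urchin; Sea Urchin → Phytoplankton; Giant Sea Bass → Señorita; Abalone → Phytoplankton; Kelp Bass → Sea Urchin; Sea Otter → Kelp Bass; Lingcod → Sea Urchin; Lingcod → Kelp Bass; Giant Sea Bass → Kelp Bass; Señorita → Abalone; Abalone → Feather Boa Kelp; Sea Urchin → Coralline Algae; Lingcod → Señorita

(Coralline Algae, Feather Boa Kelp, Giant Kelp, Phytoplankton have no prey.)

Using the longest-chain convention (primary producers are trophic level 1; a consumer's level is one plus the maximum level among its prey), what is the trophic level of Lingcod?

Trophic level 4

Coralline Algae is a producer → level 1.
Sea Urchin eats Coralline Algae (level 1); other prey at levels: Phytoplankton 1 → level 2.
Kelp Bass eats Sea Urchin → level 3.
Lingcod eats Kelp Bass (level 3); other prey at levels: Sea Urchin 2, Señorita 3 → level 4.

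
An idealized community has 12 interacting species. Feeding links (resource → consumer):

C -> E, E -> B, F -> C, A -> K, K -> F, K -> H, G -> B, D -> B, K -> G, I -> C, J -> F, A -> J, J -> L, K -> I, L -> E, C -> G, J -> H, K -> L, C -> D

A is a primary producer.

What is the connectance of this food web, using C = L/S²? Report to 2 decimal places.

C = 0.13

The web has S = 12 species and L = 19 feeding links.
C = L / S² = 19 / 144 = 0.1319 ≈ 0.13.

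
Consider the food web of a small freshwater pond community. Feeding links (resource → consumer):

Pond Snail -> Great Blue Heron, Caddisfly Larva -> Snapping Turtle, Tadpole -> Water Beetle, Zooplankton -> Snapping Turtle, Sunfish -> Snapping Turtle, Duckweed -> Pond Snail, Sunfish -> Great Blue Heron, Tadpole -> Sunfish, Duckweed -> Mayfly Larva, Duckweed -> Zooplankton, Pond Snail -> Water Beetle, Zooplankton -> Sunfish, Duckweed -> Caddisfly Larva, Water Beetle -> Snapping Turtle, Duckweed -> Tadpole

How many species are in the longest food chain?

One longest chain: Duckweed → Zooplankton → Sunfish → Great Blue Heron.
It has 4 species and 3 links.

4 species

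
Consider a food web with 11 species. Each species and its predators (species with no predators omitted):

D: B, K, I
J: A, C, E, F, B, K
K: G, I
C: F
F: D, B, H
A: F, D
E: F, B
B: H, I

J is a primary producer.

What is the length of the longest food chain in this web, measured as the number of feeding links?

5 links

One longest chain: J → A → F → D → B → H.
It has 6 species and 5 links.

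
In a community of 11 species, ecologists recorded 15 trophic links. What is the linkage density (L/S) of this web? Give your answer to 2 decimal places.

There are L = 15 links among S = 11 species.
L/S = 15/11 = 1.3636 ≈ 1.36.

L/S = 1.36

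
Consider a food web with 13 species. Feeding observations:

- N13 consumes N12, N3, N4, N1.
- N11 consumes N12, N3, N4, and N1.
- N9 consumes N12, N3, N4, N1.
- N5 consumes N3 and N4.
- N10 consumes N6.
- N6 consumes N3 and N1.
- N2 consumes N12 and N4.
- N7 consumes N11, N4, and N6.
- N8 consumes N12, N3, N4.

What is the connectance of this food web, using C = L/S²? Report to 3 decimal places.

C = 0.148

The web has S = 13 species and L = 25 feeding links.
C = L / S² = 25 / 169 = 0.1479 ≈ 0.148.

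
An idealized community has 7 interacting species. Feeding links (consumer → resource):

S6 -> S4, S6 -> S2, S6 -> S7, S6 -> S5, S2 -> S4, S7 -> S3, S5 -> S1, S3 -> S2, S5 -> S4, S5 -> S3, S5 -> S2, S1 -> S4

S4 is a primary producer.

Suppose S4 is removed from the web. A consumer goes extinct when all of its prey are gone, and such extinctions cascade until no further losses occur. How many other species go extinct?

6

Remove S4.
Round 1: S1 (all prey gone), S2 (all prey gone) → extinct.
Round 2: S3 (all prey gone) → extinct.
Round 3: S5 (all prey gone), S7 (all prey gone) → extinct.
Round 4: S6 (all prey gone) → extinct.
No further losses. Total secondary extinctions: 6.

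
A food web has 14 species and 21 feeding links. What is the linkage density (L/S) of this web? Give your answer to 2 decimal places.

There are L = 21 links among S = 14 species.
L/S = 21/14 = 1.5000 ≈ 1.50.

L/S = 1.50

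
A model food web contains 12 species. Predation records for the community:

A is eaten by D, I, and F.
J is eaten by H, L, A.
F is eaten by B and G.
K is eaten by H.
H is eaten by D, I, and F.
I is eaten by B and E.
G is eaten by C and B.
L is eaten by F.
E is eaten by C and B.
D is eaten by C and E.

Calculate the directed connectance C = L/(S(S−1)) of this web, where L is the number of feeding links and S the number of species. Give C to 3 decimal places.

The web has S = 12 species and L = 21 feeding links.
C = L / (S(S−1)) = 21 / 132 = 0.1591 ≈ 0.159.

C = 0.159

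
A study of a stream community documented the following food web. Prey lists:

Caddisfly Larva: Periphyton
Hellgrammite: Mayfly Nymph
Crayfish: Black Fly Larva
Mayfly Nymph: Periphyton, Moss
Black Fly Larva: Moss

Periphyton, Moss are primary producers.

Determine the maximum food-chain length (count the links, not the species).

One longest chain: Moss → Black Fly Larva → Crayfish.
It has 3 species and 2 links.

2 links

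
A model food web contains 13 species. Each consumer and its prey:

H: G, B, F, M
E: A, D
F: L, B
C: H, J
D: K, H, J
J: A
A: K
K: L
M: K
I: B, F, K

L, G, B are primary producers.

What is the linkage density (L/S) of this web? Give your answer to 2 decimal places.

There are L = 20 links among S = 13 species.
L/S = 20/13 = 1.5385 ≈ 1.54.

L/S = 1.54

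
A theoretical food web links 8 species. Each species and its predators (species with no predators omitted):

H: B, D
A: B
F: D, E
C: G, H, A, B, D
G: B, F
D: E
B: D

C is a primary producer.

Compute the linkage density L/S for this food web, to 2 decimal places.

There are L = 14 links among S = 8 species.
L/S = 14/8 = 1.7500 ≈ 1.75.

L/S = 1.75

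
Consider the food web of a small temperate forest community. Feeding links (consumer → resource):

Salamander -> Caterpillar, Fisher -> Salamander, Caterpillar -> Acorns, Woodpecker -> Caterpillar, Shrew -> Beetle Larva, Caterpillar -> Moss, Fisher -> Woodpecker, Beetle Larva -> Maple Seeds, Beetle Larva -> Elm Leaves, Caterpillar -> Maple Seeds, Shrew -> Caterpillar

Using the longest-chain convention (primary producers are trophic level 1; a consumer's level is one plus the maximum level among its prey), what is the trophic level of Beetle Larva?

Elm Leaves is a producer → level 1.
Beetle Larva eats Elm Leaves (level 1); other prey at levels: Maple Seeds 1 → level 2.

Trophic level 2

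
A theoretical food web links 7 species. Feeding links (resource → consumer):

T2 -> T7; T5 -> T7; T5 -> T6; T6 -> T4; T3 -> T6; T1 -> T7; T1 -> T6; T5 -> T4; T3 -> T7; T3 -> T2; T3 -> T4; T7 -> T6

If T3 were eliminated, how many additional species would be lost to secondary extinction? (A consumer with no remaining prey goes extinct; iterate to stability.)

Remove T3.
Round 1: T2 (all prey gone) → extinct.
No further losses. Total secondary extinctions: 1.

1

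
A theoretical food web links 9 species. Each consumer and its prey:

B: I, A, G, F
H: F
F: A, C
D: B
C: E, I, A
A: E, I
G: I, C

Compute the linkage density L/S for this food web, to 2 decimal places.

L/S = 1.67

There are L = 15 links among S = 9 species.
L/S = 15/9 = 1.6667 ≈ 1.67.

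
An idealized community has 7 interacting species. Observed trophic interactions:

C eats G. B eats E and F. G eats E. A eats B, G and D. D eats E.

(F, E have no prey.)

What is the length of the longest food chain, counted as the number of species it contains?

3 species

One longest chain: E → G → A.
It has 3 species and 2 links.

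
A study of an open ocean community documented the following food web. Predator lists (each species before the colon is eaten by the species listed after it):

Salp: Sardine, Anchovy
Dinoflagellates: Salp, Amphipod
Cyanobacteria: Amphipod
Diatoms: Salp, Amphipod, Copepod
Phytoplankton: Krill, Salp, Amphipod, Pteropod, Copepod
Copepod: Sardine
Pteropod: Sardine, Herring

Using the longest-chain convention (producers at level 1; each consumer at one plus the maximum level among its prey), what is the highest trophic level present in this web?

Producers (level 1): Cyanobacteria, Phytoplankton, Dinoflagellates, Diatoms.
Phytoplankton → Salp → Anchovy gives Anchovy level 3.
No species has a prey at level 3, so no species reaches level 4.

3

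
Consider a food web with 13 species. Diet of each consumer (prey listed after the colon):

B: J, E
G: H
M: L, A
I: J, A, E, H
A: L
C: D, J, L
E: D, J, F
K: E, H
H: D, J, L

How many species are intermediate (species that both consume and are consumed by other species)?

Intermediate species (has both prey and predators): A, E, H.
Count: 3.

3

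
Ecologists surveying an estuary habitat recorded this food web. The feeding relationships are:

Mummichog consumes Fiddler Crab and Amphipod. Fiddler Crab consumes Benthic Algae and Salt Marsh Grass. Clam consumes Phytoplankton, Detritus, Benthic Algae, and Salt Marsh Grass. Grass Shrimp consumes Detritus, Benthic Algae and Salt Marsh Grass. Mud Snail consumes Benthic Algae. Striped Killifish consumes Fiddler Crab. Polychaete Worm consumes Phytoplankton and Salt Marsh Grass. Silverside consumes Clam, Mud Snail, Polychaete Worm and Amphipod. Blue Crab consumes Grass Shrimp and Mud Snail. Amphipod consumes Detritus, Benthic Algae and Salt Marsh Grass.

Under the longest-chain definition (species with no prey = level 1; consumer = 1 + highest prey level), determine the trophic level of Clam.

Benthic Algae has no prey (basal) → level 1.
Clam eats Benthic Algae (level 1); other prey at levels: Detritus 1, Salt Marsh Grass 1, Phytoplankton 1 → level 2.

Trophic level 2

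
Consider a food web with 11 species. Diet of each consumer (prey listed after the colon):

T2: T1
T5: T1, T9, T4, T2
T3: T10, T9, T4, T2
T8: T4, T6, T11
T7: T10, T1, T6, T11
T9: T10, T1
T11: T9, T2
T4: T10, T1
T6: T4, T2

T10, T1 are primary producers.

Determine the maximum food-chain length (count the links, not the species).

One longest chain: T10 → T9 → T11 → T8.
It has 4 species and 3 links.

3 links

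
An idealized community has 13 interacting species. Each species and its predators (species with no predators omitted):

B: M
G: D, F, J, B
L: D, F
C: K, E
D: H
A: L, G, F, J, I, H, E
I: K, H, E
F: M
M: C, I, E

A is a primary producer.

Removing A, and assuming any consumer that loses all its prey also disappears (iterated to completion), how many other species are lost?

Remove A.
Round 1: L (all prey gone), G (all prey gone) → extinct.
Round 2: D (all prey gone), F (all prey gone), J (all prey gone), B (all prey gone) → extinct.
Round 3: M (all prey gone) → extinct.
Round 4: C (all prey gone), I (all prey gone) → extinct.
Round 5: K (all prey gone), H (all prey gone), E (all prey gone) → extinct.
No further losses. Total secondary extinctions: 12.

12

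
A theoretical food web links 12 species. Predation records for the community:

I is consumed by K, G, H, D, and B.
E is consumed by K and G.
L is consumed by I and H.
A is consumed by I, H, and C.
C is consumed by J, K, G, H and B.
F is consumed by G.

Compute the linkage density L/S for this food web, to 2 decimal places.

There are L = 18 links among S = 12 species.
L/S = 18/12 = 1.5000 ≈ 1.50.

L/S = 1.50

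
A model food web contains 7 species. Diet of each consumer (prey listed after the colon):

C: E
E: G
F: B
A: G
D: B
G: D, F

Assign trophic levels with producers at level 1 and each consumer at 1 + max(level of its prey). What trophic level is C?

Trophic level 5

B is a producer → level 1.
D eats B → level 2.
G eats D (level 2); other prey at levels: F 2 → level 3.
E eats G → level 4.
C eats E → level 5.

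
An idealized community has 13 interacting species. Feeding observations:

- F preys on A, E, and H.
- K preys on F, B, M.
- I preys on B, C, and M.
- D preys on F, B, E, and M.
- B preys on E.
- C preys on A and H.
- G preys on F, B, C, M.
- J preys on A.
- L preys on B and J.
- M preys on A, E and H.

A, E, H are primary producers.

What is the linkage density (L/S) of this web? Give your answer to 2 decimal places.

There are L = 26 links among S = 13 species.
L/S = 26/13 = 2.0000 ≈ 2.00.

L/S = 2.00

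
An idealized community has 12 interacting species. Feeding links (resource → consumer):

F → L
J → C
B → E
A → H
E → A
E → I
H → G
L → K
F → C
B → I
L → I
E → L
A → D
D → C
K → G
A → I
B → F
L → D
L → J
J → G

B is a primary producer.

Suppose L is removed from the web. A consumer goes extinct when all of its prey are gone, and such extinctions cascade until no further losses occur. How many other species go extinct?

2

Remove L.
Round 1: K (all prey gone), J (all prey gone) → extinct.
No further losses. Total secondary extinctions: 2.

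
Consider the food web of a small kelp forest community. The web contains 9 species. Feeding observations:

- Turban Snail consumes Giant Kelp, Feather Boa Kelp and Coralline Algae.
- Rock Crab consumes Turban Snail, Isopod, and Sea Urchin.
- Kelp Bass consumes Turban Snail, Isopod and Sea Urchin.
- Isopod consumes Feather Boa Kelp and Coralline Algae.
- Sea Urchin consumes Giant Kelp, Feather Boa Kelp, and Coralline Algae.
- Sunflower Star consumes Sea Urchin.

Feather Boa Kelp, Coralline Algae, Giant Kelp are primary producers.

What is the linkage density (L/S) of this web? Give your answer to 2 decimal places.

L/S = 1.67

There are L = 15 links among S = 9 species.
L/S = 15/9 = 1.6667 ≈ 1.67.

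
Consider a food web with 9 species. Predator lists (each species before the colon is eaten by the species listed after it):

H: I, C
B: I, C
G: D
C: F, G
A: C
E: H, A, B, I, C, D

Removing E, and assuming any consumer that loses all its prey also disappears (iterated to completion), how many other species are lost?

Remove E.
Round 1: H (all prey gone), A (all prey gone), B (all prey gone) → extinct.
Round 2: I (all prey gone), C (all prey gone) → extinct.
Round 3: F (all prey gone), G (all prey gone) → extinct.
Round 4: D (all prey gone) → extinct.
No further losses. Total secondary extinctions: 8.

8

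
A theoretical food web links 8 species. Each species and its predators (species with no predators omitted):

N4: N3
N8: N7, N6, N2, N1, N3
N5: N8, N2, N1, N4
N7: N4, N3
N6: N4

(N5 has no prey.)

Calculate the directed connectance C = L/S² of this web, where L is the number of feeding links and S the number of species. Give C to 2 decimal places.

C = 0.20

The web has S = 8 species and L = 13 feeding links.
C = L / S² = 13 / 64 = 0.2031 ≈ 0.20.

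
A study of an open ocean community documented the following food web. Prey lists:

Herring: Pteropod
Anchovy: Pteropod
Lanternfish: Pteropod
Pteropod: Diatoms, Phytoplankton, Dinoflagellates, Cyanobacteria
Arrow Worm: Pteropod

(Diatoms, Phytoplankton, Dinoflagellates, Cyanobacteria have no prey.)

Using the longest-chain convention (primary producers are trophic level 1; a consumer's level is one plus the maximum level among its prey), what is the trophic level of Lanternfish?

Trophic level 3

Diatoms is a producer → level 1.
Pteropod eats Diatoms (level 1); other prey at levels: Phytoplankton 1, Dinoflagellates 1, Cyanobacteria 1 → level 2.
Lanternfish eats Pteropod → level 3.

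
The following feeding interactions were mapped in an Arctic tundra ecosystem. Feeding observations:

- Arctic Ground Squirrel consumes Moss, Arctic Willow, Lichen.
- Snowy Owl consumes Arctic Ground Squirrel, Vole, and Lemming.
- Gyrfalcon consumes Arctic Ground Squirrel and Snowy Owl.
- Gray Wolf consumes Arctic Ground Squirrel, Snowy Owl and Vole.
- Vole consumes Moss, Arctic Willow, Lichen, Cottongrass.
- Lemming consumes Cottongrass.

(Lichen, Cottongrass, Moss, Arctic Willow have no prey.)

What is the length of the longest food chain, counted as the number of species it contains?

One longest chain: Lichen → Vole → Snowy Owl → Gray Wolf.
It has 4 species and 3 links.

4 species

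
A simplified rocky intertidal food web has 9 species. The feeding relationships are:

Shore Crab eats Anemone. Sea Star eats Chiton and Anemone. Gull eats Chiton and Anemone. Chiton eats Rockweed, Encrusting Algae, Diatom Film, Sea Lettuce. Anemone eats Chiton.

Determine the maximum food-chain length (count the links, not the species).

3 links

One longest chain: Sea Lettuce → Chiton → Anemone → Sea Star.
It has 4 species and 3 links.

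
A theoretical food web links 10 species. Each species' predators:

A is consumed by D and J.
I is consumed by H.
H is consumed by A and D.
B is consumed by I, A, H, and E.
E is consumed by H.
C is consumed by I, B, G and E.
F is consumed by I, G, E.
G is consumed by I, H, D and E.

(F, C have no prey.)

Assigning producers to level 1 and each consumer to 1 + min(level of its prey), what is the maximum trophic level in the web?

4

Producers (level 1): F, C.
Following each consumer down to its lowest-level prey: C → B → A → J (levels 1 through 4).
All prey of J (A 3) are at level 3 or above, so J is at level 1 + 3 = 4.
Every consumer has at least one prey at level 3 or below, so none exceeds level 4.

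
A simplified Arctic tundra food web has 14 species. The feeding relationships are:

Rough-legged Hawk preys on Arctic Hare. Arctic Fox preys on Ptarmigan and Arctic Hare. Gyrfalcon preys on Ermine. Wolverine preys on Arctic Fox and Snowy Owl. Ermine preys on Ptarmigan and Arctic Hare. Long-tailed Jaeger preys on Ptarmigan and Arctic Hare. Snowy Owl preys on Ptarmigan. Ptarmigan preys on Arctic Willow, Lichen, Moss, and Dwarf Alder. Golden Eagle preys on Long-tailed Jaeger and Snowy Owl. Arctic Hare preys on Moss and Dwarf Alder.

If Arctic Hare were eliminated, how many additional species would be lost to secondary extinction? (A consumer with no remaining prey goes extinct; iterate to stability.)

Remove Arctic Hare.
Round 1: Rough-legged Hawk (all prey gone) → extinct.
No further losses. Total secondary extinctions: 1.

1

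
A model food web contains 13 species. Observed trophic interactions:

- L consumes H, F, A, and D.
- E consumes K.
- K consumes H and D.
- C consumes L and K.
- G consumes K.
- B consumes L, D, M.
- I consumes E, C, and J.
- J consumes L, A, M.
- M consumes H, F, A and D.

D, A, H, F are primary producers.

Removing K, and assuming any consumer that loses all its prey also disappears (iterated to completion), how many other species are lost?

2

Remove K.
Round 1: G (all prey gone), E (all prey gone) → extinct.
No further losses. Total secondary extinctions: 2.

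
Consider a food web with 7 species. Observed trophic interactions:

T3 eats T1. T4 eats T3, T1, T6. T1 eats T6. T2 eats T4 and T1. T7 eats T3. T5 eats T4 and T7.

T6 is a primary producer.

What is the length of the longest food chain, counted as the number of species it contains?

One longest chain: T6 → T1 → T3 → T7 → T5.
It has 5 species and 4 links.

5 species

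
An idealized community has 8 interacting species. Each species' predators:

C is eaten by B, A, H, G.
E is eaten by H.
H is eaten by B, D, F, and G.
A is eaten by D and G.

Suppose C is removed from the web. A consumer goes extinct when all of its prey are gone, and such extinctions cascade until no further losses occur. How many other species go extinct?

1

Remove C.
Round 1: A (all prey gone) → extinct.
No further losses. Total secondary extinctions: 1.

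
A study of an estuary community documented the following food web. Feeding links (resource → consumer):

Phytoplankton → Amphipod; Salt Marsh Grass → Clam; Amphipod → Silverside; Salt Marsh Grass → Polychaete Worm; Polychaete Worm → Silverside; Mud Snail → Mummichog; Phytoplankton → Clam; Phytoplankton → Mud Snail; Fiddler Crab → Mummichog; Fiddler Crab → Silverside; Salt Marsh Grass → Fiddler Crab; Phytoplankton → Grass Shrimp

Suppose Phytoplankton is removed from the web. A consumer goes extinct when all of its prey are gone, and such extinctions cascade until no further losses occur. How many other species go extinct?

Remove Phytoplankton.
Round 1: Mud Snail (all prey gone), Amphipod (all prey gone), Grass Shrimp (all prey gone) → extinct.
No further losses. Total secondary extinctions: 3.

3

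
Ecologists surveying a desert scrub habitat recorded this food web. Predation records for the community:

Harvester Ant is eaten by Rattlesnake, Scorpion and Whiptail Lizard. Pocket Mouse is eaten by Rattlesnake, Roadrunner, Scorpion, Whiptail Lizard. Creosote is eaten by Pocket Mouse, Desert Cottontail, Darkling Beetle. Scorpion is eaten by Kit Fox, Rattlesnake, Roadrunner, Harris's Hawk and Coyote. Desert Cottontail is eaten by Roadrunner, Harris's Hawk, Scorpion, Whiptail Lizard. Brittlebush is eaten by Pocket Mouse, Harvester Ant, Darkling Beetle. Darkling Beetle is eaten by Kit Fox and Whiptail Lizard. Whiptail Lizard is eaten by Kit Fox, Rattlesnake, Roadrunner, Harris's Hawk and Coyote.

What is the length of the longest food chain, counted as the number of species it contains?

4 species

One longest chain: Creosote → Desert Cottontail → Scorpion → Kit Fox.
It has 4 species and 3 links.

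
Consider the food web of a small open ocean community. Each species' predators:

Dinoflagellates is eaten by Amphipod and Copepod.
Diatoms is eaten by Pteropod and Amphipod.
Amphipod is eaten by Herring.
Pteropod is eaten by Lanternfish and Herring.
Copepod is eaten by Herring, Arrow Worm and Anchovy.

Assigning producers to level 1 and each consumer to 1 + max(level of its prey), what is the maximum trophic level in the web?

Producers (level 1): Dinoflagellates, Diatoms.
Dinoflagellates → Amphipod → Herring gives Herring level 3.
No species has a prey at level 3, so no species reaches level 4.

3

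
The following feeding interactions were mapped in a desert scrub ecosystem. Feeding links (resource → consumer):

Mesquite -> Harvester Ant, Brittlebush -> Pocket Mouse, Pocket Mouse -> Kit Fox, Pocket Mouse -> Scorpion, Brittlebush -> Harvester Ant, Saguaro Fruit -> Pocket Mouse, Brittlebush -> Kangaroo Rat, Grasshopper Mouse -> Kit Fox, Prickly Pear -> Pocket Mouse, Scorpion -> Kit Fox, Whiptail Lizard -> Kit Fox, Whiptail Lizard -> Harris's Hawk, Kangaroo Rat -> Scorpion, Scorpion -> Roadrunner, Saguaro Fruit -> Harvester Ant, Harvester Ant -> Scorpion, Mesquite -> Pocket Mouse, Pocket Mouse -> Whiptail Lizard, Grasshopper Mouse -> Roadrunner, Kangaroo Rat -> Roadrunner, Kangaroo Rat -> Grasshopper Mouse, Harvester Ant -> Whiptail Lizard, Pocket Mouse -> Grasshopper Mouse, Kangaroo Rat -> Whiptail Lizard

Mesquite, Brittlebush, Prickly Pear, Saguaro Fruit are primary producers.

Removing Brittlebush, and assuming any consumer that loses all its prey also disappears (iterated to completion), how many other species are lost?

1

Remove Brittlebush.
Round 1: Kangaroo Rat (all prey gone) → extinct.
No further losses. Total secondary extinctions: 1.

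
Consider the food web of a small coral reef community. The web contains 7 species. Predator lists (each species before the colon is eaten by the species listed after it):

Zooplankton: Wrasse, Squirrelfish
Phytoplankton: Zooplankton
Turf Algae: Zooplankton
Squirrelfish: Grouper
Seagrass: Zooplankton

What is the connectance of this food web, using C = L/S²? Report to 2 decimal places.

The web has S = 7 species and L = 6 feeding links.
C = L / S² = 6 / 49 = 0.1224 ≈ 0.12.

C = 0.12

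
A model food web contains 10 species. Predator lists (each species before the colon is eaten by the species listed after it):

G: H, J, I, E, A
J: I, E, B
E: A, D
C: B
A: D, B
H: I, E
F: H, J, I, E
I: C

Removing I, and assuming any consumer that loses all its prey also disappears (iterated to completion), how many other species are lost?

Remove I.
Round 1: C (all prey gone) → extinct.
No further losses. Total secondary extinctions: 1.

1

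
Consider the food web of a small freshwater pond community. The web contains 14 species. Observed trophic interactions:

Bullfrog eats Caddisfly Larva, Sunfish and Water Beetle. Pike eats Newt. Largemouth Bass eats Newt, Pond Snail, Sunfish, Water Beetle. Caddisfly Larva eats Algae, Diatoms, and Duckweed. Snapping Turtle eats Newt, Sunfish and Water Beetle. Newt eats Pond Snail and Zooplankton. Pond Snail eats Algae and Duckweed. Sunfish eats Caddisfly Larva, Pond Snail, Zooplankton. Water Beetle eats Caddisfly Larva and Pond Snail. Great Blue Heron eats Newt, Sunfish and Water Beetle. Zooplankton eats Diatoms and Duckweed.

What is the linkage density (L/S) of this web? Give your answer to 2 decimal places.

L/S = 2.00

There are L = 28 links among S = 14 species.
L/S = 28/14 = 2.0000 ≈ 2.00.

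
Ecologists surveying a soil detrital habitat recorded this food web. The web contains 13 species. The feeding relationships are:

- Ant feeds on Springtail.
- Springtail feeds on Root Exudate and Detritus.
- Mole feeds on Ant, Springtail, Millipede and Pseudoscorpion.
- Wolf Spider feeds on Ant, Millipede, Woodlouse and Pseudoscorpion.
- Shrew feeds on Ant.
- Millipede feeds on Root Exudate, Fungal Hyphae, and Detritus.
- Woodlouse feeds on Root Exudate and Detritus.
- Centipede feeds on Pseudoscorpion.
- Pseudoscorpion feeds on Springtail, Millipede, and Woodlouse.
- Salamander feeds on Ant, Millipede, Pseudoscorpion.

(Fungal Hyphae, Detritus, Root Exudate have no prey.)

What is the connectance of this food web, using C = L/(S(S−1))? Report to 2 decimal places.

C = 0.15

The web has S = 13 species and L = 24 feeding links.
C = L / (S(S−1)) = 24 / 156 = 0.1538 ≈ 0.15.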